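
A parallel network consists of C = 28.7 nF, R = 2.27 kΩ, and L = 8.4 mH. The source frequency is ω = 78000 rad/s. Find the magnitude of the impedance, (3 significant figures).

X_L = ωL = 655 Ω
X_C = 1/(ωC) = 447 Ω
Parallel: admittances add. Y = 1/R + 1/(jωL) + jωC
Y = (0.000441 + j0.000712) S
|Y| = 0.000838 S → |Z| = 1/|Y| = 1190 Ω, ∠Z = −∠Y = -58.3°

1190 Ω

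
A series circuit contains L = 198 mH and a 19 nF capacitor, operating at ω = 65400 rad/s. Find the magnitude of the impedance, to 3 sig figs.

X_L = ωL = 12900 Ω
X_C = 1/(ωC) = 805 Ω
Net reactance X = X_L − X_C = 12100 Ω
Z = j12100 Ω
|Z| = √(0² + 12100²) = 12100 Ω

12100 Ω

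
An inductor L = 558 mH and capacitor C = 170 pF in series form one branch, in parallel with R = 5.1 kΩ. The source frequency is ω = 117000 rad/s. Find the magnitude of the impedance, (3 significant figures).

X_L = ωL = 65300 Ω
X_C = 1/(ωC) = 50300 Ω
Branch 1: Z₁ = R = 5100 Ω
Branch 2 (series LC): Z₂ = j(X_L − X_C) = j15000 Ω
Parallel: Z = Z₁Z₂/(Z₁+Z₂), |Z| = 4830 Ω, ∠Z = 18.8°

4830 Ω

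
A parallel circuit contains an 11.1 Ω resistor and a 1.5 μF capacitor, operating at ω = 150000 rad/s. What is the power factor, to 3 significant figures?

X_C = 1/(ωC) = 4.44 Ω
Parallel: admittances add. Y = 1/R + jωC
Y = (0.0901 + j0.225) S
|Y| = 0.242 S → |Z| = 1/|Y| = 4.13 Ω, ∠Z = −∠Y = -68.2°
cos φ = cos(-68.2°) = 0.372

0.372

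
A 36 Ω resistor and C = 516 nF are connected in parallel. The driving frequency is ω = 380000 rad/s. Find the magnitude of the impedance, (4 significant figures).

5.050 Ω

X_C = 1/(ωC) = 5.100 Ω
Parallel: admittances add. Y = 1/R + jωC
Y = (0.02778 + j0.1961) S
|Y| = 0.1980 S → |Z| = 1/|Y| = 5.050 Ω, ∠Z = −∠Y = -81.94°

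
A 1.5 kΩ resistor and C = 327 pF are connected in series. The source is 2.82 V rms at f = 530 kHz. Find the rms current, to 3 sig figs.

ω = 2πf = 3.33e+06 rad/s
X_C = 1/(ωC) = 918 Ω
Z = 1500 − j918 Ω
|Z| = √(1500² + 918²) = 1760 Ω
I = V/|Z| = 2.82/1760 = 1.60 mA

1.60 mA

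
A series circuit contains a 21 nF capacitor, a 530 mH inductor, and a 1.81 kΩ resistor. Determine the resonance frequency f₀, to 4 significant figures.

ω₀ = 1/√(LC) = 1/√(0.53 × 2.1e-08) = 9479 rad/s
f₀ = ω₀/(2π) = 1.509 kHz

1.509 kHz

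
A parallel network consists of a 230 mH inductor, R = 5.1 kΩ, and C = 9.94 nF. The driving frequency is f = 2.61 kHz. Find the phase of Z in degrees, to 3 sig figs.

27.5°

ω = 2πf = 16400 rad/s
X_L = ωL = 3770 Ω
X_C = 1/(ωC) = 6130 Ω
Parallel: admittances add. Y = 1/R + 1/(jωL) + jωC
Y = (0.000196 − j0.000102) S
|Y| = 0.000221 S → |Z| = 1/|Y| = 4520 Ω, ∠Z = −∠Y = 27.5°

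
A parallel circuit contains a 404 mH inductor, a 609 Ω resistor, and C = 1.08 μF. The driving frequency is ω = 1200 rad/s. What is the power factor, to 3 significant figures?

0.906

X_L = ωL = 485 Ω
X_C = 1/(ωC) = 772 Ω
Parallel: admittances add. Y = 1/R + 1/(jωL) + jωC
Y = (0.00164 − j0.000767) S
|Y| = 0.00181 S → |Z| = 1/|Y| = 552 Ω, ∠Z = −∠Y = 25.0°
cos φ = cos(25.0°) = 0.906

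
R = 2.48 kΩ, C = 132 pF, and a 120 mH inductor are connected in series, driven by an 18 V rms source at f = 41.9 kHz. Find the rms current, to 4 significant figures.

ω = 2πf = 263300 rad/s
X_L = ωL = 31590 Ω
X_C = 1/(ωC) = 28780 Ω
Net reactance X = X_L − X_C = 2816 Ω
Z = 2480 + j2816 Ω
|Z| = √(2480² + 2816²) = 3752 Ω
I = V/|Z| = 18/3752 = 4.797 mA

4.797 mA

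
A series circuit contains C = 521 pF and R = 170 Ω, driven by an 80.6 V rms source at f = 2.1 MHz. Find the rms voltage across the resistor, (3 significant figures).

61.2 V

ω = 2πf = 1.319e+07 rad/s
X_C = 1/(ωC) = 145 Ω
Z = 170 − j145 Ω
|Z| = √(170² + 145²) = 224 Ω
I = V/|Z| = 360 mA
V_R = I·|Z_R| = 0.360 × 170 = 61.2 V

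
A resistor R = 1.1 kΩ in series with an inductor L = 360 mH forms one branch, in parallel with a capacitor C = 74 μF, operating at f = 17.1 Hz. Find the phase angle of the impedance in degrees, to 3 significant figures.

-83.5°

ω = 2πf = 107.4 rad/s
X_L = ωL = 38.7 Ω
X_C = 1/(ωC) = 126 Ω
Branch 1 (R+jX_L): Z₁ = 1100 + j38.7 Ω, |Z₁| = 1100 Ω
Branch 2 (−jX_C): Z₂ = −j126 Ω
Parallel: Z = Z₁Z₂/(Z₁+Z₂), |Z| = 125 Ω, ∠Z = -83.5°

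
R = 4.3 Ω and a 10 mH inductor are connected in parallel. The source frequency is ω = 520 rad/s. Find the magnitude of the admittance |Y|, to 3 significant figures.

302 mS

X_L = ωL = 5.20 Ω
Parallel: admittances add. Y = 1/R + 1/(jωL)
Y = (0.233 − j0.192) S
|Y| = 0.302 S → |Z| = 1/|Y| = 3.31 Ω, ∠Z = −∠Y = 39.6°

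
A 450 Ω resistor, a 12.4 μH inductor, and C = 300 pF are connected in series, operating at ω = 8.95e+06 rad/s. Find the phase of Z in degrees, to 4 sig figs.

X_L = ωL = 111.0 Ω
X_C = 1/(ωC) = 372.4 Ω
Net reactance X = X_L − X_C = -261.5 Ω
Z = 450.0 − j261.5 Ω
|Z| = √(450.0² + 261.5²) = 520.4 Ω
∠Z = arctan(-261.5/450.0) = -30.16°

-30.16°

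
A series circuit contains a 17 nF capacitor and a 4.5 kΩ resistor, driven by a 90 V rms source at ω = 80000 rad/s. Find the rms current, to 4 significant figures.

19.74 mA

X_C = 1/(ωC) = 735.3 Ω
Z = 4500 − j735.3 Ω
|Z| = √(4500² + 735.3²) = 4560 Ω
I = V/|Z| = 90/4560 = 19.74 mA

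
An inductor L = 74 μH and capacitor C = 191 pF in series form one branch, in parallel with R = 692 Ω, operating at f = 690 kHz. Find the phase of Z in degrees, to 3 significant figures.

-38.0°

ω = 2πf = 4.335e+06 rad/s
X_L = ωL = 321 Ω
X_C = 1/(ωC) = 1210 Ω
Branch 1: Z₁ = R = 692 Ω
Branch 2 (series LC): Z₂ = j(X_L − X_C) = −j887 Ω
Parallel: Z = Z₁Z₂/(Z₁+Z₂), |Z| = 546 Ω, ∠Z = -38.0°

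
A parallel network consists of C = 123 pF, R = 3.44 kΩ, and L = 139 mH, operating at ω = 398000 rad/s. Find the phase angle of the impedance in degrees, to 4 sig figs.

-6.063°

X_L = ωL = 55320 Ω
X_C = 1/(ωC) = 20430 Ω
Parallel: admittances add. Y = 1/R + 1/(jωL) + jωC
Y = (0.0002907 + j3.088e-05) S
|Y| = 0.0002923 S → |Z| = 1/|Y| = 3421 Ω, ∠Z = −∠Y = -6.063°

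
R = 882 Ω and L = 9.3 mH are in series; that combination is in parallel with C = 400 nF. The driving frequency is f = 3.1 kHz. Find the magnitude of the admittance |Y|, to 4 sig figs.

ω = 2πf = 19480 rad/s
X_L = ωL = 181.1 Ω
X_C = 1/(ωC) = 128.4 Ω
Branch 1 (R+jX_L): Z₁ = 882.0 + j181.1 Ω, |Z₁| = 900.4 Ω
Branch 2 (−jX_C): Z₂ = −j128.4 Ω
Parallel: Z = Z₁Z₂/(Z₁+Z₂), |Z| = 130.8 Ω, ∠Z = -81.82°
|Y| = 1/|Z| = 7.646 mS

7.646 mS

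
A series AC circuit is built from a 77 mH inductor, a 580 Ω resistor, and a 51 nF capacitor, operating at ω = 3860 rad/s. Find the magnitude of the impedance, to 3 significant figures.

X_L = ωL = 297 Ω
X_C = 1/(ωC) = 5080 Ω
Net reactance X = X_L − X_C = -4780 Ω
Z = 580 − j4780 Ω
|Z| = √(580² + 4780²) = 4820 Ω

4820 Ω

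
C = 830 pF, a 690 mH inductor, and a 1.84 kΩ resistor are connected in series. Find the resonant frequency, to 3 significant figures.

ω₀ = 1/√(LC) = 1/√(0.69 × 8.3e-10) = 41790 rad/s
f₀ = ω₀/(2π) = 6.65 kHz

6.65 kHz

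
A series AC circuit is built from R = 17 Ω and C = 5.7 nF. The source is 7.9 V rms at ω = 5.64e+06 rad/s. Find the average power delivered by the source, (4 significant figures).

X_C = 1/(ωC) = 31.11 Ω
Z = 17.00 − j31.11 Ω
|Z| = √(17.00² + 31.11²) = 35.45 Ω
∠Z = arctan(-31.11/17.00) = -61.34°
I = V/|Z| = 222.9 mA
P = VI cos φ = 7.9 × 0.2229 × cos(-61.34°) = 844.3 mW

844.3 mW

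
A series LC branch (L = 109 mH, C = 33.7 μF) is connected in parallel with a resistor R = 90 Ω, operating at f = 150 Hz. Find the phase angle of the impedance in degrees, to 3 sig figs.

51.6°

ω = 2πf = 942.5 rad/s
X_L = ωL = 103 Ω
X_C = 1/(ωC) = 31.5 Ω
Branch 1: Z₁ = R = 90.0 Ω
Branch 2 (series LC): Z₂ = j(X_L − X_C) = j71.2 Ω
Parallel: Z = Z₁Z₂/(Z₁+Z₂), |Z| = 55.9 Ω, ∠Z = 51.6°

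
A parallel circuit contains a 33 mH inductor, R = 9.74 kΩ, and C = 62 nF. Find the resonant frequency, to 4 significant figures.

3.519 kHz

ω₀ = 1/√(LC) = 1/√(0.033 × 6.2e-08) = 22110 rad/s
f₀ = ω₀/(2π) = 3.519 kHz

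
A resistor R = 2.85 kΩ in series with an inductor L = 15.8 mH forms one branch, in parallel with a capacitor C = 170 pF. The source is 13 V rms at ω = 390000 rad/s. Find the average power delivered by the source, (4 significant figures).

10.45 mW

X_L = ωL = 6162 Ω
X_C = 1/(ωC) = 15080 Ω
Branch 1 (R+jX_L): Z₁ = 2850 + j6162 Ω, |Z₁| = 6789 Ω
Branch 2 (−jX_C): Z₂ = −j15080 Ω
Parallel: Z = Z₁Z₂/(Z₁+Z₂), |Z| = 10930 Ω, ∠Z = 47.46°
I = V/|Z| = 1.189 mA
P = VI cos φ = 13 × 0.001189 × cos(47.46°) = 10.45 mW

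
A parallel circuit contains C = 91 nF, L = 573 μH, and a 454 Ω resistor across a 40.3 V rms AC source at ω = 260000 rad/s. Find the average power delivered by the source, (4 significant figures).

X_L = ωL = 149.0 Ω
X_C = 1/(ωC) = 42.27 Ω
Parallel: admittances add. Y = 1/R + 1/(jωL) + jωC
Y = (0.002203 + j0.01695) S
|Y| = 0.01709 S → |Z| = 1/|Y| = 58.51 Ω, ∠Z = −∠Y = -82.59°
I = V/|Z| = 688.7 mA
P = VI cos φ = 40.3 × 0.6887 × cos(-82.59°) = 3.577 W

3.577 W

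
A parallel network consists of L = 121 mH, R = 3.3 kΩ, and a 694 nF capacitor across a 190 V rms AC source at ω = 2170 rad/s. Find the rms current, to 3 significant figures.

X_L = ωL = 263 Ω
X_C = 1/(ωC) = 664 Ω
Parallel: admittances add. Y = 1/R + 1/(jωL) + jωC
Y = (0.000303 − j0.00230) S
|Y| = 0.00232 S → |Z| = 1/|Y| = 431 Ω, ∠Z = −∠Y = 82.5°
I = V/|Z| = 190/431 = 441 mA

441 mA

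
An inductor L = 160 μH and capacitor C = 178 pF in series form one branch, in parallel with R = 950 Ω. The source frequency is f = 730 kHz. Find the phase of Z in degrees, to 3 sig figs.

ω = 2πf = 4.587e+06 rad/s
X_L = ωL = 734 Ω
X_C = 1/(ωC) = 1220 Ω
Branch 1: Z₁ = R = 950 Ω
Branch 2 (series LC): Z₂ = j(X_L − X_C) = −j491 Ω
Parallel: Z = Z₁Z₂/(Z₁+Z₂), |Z| = 436 Ω, ∠Z = -62.7°

-62.7°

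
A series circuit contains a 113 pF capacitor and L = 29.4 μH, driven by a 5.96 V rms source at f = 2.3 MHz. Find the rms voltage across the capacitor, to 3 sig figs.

19.5 V

ω = 2πf = 1.445e+07 rad/s
X_L = ωL = 425 Ω
X_C = 1/(ωC) = 612 Ω
Net reactance X = X_L − X_C = -188 Ω
Z = − j188 Ω
|Z| = √(0² + 188²) = 188 Ω
I = V/|Z| = 31.8 mA
V_C = I·|Z_C| = 0.0318 × 612 = 19.5 V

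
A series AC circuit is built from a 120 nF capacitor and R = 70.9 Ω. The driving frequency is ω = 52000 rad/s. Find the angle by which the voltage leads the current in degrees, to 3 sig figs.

-66.1°

X_C = 1/(ωC) = 160 Ω
Z = 70.9 − j160 Ω
|Z| = √(70.9² + 160²) = 175 Ω
∠Z = arctan(-160/70.9) = -66.1°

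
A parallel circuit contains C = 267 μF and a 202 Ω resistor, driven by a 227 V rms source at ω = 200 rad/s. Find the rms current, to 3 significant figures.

12.2 A

X_C = 1/(ωC) = 18.7 Ω
Parallel: admittances add. Y = 1/R + jωC
Y = (0.00495 + j0.0534) S
|Y| = 0.0536 S → |Z| = 1/|Y| = 18.6 Ω, ∠Z = −∠Y = -84.7°
I = V/|Z| = 227/18.6 = 12.2 A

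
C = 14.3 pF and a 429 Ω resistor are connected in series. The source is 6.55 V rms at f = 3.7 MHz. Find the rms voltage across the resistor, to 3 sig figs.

ω = 2πf = 2.325e+07 rad/s
X_C = 1/(ωC) = 3010 Ω
Z = 429 − j3010 Ω
|Z| = √(429² + 3010²) = 3040 Ω
I = V/|Z| = 2.16 mA
V_R = I·|Z_R| = 0.00216 × 429 = 0.925 V

0.925 V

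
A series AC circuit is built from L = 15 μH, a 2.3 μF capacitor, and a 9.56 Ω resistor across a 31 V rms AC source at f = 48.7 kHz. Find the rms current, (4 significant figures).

3.078 A

ω = 2πf = 306000 rad/s
X_L = ωL = 4.590 Ω
X_C = 1/(ωC) = 1.421 Ω
Net reactance X = X_L − X_C = 3.169 Ω
Z = 9.560 + j3.169 Ω
|Z| = √(9.560² + 3.169²) = 10.07 Ω
I = V/|Z| = 31/10.07 = 3.078 A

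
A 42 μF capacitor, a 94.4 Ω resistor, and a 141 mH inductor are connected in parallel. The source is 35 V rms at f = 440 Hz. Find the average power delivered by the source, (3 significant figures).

13.0 W

ω = 2πf = 2765 rad/s
X_L = ωL = 390 Ω
X_C = 1/(ωC) = 8.61 Ω
Parallel: admittances add. Y = 1/R + 1/(jωL) + jωC
Y = (0.0106 + j0.114) S
|Y| = 0.114 S → |Z| = 1/|Y| = 8.77 Ω, ∠Z = −∠Y = -84.7°
I = V/|Z| = 3.99 A
P = VI cos φ = 35 × 3.99 × cos(-84.7°) = 13.0 W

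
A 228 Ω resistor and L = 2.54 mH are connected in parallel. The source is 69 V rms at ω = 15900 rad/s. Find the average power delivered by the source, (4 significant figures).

X_L = ωL = 40.39 Ω
Parallel: admittances add. Y = 1/R + 1/(jωL)
Y = (0.004386 − j0.02476) S
|Y| = 0.02515 S → |Z| = 1/|Y| = 39.77 Ω, ∠Z = −∠Y = 79.96°
I = V/|Z| = 1.735 A
P = VI cos φ = 69 × 1.735 × cos(79.96°) = 20.88 W

20.88 W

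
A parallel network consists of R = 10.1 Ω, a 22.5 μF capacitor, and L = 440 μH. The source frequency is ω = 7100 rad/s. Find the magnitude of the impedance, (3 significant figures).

X_L = ωL = 3.12 Ω
X_C = 1/(ωC) = 6.26 Ω
Parallel: admittances add. Y = 1/R + 1/(jωL) + jωC
Y = (0.0990 − j0.160) S
|Y| = 0.188 S → |Z| = 1/|Y| = 5.31 Ω, ∠Z = −∠Y = 58.3°

5.31 Ω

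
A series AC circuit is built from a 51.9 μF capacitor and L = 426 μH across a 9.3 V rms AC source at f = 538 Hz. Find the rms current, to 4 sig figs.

2.183 A

ω = 2πf = 3380 rad/s
X_L = ωL = 1.440 Ω
X_C = 1/(ωC) = 5.700 Ω
Net reactance X = X_L − X_C = -4.260 Ω
Z = − j4.260 Ω
|Z| = √(0² + 4.260²) = 4.260 Ω
I = V/|Z| = 9.3/4.260 = 2.183 A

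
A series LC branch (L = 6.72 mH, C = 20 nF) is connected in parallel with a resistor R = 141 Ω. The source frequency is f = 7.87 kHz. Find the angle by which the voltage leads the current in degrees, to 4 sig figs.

-11.73°

ω = 2πf = 49450 rad/s
X_L = ωL = 332.3 Ω
X_C = 1/(ωC) = 1011 Ω
Branch 1: Z₁ = R = 141.0 Ω
Branch 2 (series LC): Z₂ = j(X_L − X_C) = −j678.9 Ω
Parallel: Z = Z₁Z₂/(Z₁+Z₂), |Z| = 138.1 Ω, ∠Z = -11.73°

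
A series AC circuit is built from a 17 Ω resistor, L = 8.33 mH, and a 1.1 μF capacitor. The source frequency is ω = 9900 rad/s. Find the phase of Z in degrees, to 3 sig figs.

-28.8°

X_L = ωL = 82.5 Ω
X_C = 1/(ωC) = 91.8 Ω
Net reactance X = X_L − X_C = -9.36 Ω
Z = 17.0 − j9.36 Ω
|Z| = √(17.0² + 9.36²) = 19.4 Ω
∠Z = arctan(-9.36/17.0) = -28.8°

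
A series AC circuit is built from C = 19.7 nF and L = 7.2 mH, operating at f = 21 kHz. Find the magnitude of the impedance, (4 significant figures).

ω = 2πf = 131900 rad/s
X_L = ωL = 950.0 Ω
X_C = 1/(ωC) = 384.7 Ω
Net reactance X = X_L − X_C = 565.3 Ω
Z = j565.3 Ω
|Z| = √(0² + 565.3²) = 565.3 Ω

565.3 Ω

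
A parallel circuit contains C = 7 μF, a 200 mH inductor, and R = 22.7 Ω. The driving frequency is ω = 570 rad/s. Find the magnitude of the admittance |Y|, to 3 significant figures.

44.3 mS

X_L = ωL = 114 Ω
X_C = 1/(ωC) = 251 Ω
Parallel: admittances add. Y = 1/R + 1/(jωL) + jωC
Y = (0.0441 − j0.00478) S
|Y| = 0.0443 S → |Z| = 1/|Y| = 22.6 Ω, ∠Z = −∠Y = 6.20°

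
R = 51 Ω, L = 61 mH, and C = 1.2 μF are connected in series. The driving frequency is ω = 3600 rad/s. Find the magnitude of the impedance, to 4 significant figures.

52.37 Ω

X_L = ωL = 219.6 Ω
X_C = 1/(ωC) = 231.5 Ω
Net reactance X = X_L − X_C = -11.88 Ω
Z = 51.00 − j11.88 Ω
|Z| = √(51.00² + 11.88²) = 52.37 Ω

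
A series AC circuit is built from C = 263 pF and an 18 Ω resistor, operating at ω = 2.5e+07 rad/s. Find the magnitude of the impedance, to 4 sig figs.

X_C = 1/(ωC) = 152.1 Ω
Z = 18.00 − j152.1 Ω
|Z| = √(18.00² + 152.1²) = 153.2 Ω

153.2 Ω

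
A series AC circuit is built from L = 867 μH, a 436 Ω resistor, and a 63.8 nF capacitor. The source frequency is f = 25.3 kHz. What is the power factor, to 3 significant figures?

ω = 2πf = 159000 rad/s
X_L = ωL = 138 Ω
X_C = 1/(ωC) = 98.6 Ω
Net reactance X = X_L − X_C = 39.2 Ω
Z = 436 + j39.2 Ω
|Z| = √(436² + 39.2²) = 438 Ω
∠Z = arctan(39.2/436) = 5.14°
cos φ = cos(5.14°) = 0.996

0.996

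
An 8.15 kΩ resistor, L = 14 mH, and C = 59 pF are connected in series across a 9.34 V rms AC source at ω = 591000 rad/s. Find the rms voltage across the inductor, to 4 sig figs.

X_L = ωL = 8274 Ω
X_C = 1/(ωC) = 28680 Ω
Net reactance X = X_L − X_C = -20400 Ω
Z = 8150 − j20400 Ω
|Z| = √(8150² + 20400²) = 21970 Ω
I = V/|Z| = 425.1 μA
V_L = I·|Z_L| = 0.0004251 × 8274 = 3.517 V

3.517 V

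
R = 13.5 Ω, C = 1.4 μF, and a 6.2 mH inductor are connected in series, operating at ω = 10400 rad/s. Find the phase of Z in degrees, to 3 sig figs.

-17.3°

X_L = ωL = 64.5 Ω
X_C = 1/(ωC) = 68.7 Ω
Net reactance X = X_L − X_C = -4.20 Ω
Z = 13.5 − j4.20 Ω
|Z| = √(13.5² + 4.20²) = 14.1 Ω
∠Z = arctan(-4.20/13.5) = -17.3°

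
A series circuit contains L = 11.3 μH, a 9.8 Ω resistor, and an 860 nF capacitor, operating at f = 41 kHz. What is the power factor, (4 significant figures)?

0.9869

ω = 2πf = 257600 rad/s
X_L = ωL = 2.911 Ω
X_C = 1/(ωC) = 4.514 Ω
Net reactance X = X_L − X_C = -1.603 Ω
Z = 9.800 − j1.603 Ω
|Z| = √(9.800² + 1.603²) = 9.930 Ω
∠Z = arctan(-1.603/9.800) = -9.288°
cos φ = cos(-9.288°) = 0.9869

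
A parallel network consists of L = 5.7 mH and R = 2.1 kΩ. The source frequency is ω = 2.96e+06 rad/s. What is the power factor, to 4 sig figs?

0.9923

X_L = ωL = 16870 Ω
Parallel: admittances add. Y = 1/R + 1/(jωL)
Y = (0.0004762 − j5.927e-05) S
|Y| = 0.0004799 S → |Z| = 1/|Y| = 2084 Ω, ∠Z = −∠Y = 7.095°
cos φ = cos(7.095°) = 0.9923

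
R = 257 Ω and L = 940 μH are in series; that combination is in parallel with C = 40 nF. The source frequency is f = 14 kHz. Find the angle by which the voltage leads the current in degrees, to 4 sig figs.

-34.06°

ω = 2πf = 87960 rad/s
X_L = ωL = 82.69 Ω
X_C = 1/(ωC) = 284.2 Ω
Branch 1 (R+jX_L): Z₁ = 257.0 + j82.69 Ω, |Z₁| = 270.0 Ω
Branch 2 (−jX_C): Z₂ = −j284.2 Ω
Parallel: Z = Z₁Z₂/(Z₁+Z₂), |Z| = 234.9 Ω, ∠Z = -34.06°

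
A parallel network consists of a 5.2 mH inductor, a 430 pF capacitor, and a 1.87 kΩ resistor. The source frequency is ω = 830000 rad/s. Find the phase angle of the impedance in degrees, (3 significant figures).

X_L = ωL = 4320 Ω
X_C = 1/(ωC) = 2800 Ω
Parallel: admittances add. Y = 1/R + 1/(jωL) + jωC
Y = (0.000535 + j0.000125) S
|Y| = 0.000549 S → |Z| = 1/|Y| = 1820 Ω, ∠Z = −∠Y = -13.2°

-13.2°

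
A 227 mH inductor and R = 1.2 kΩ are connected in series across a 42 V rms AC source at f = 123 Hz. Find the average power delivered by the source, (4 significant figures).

1.439 W

ω = 2πf = 772.8 rad/s
X_L = ωL = 175.4 Ω
Z = 1200 + j175.4 Ω
|Z| = √(1200² + 175.4²) = 1213 Ω
∠Z = arctan(175.4/1200) = 8.317°
I = V/|Z| = 34.63 mA
P = VI cos φ = 42 × 0.03463 × cos(8.317°) = 1.439 W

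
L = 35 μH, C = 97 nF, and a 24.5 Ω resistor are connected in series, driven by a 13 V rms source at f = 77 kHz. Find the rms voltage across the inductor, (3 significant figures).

8.85 V

ω = 2πf = 483800 rad/s
X_L = ωL = 16.9 Ω
X_C = 1/(ωC) = 21.3 Ω
Net reactance X = X_L − X_C = -4.38 Ω
Z = 24.5 − j4.38 Ω
|Z| = √(24.5² + 4.38²) = 24.9 Ω
I = V/|Z| = 522 mA
V_L = I·|Z_L| = 0.522 × 16.9 = 8.85 V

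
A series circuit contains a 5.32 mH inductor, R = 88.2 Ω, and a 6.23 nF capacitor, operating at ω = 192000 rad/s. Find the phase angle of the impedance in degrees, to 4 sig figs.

64.56°

X_L = ωL = 1021 Ω
X_C = 1/(ωC) = 836.0 Ω
Net reactance X = X_L − X_C = 185.4 Ω
Z = 88.20 + j185.4 Ω
|Z| = √(88.20² + 185.4²) = 205.3 Ω
∠Z = arctan(185.4/88.20) = 64.56°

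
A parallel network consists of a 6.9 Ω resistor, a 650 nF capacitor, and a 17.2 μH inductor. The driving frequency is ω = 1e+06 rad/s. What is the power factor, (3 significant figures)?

X_L = ωL = 17.2 Ω
X_C = 1/(ωC) = 1.54 Ω
Parallel: admittances add. Y = 1/R + 1/(jωL) + jωC
Y = (0.145 + j0.592) S
|Y| = 0.609 S → |Z| = 1/|Y| = 1.64 Ω, ∠Z = −∠Y = -76.2°
cos φ = cos(-76.2°) = 0.238

0.238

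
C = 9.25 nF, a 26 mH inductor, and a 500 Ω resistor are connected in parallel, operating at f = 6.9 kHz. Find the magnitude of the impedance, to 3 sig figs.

ω = 2πf = 43350 rad/s
X_L = ωL = 1130 Ω
X_C = 1/(ωC) = 2490 Ω
Parallel: admittances add. Y = 1/R + 1/(jωL) + jωC
Y = (0.00200 − j0.000486) S
|Y| = 0.00206 S → |Z| = 1/|Y| = 486 Ω, ∠Z = −∠Y = 13.7°

486 Ω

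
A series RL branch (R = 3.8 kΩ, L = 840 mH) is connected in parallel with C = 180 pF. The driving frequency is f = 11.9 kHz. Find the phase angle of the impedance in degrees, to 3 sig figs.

ω = 2πf = 74770 rad/s
X_L = ωL = 62800 Ω
X_C = 1/(ωC) = 74300 Ω
Branch 1 (R+jX_L): Z₁ = 3800 + j62800 Ω, |Z₁| = 62900 Ω
Branch 2 (−jX_C): Z₂ = −j74300 Ω
Parallel: Z = Z₁Z₂/(Z₁+Z₂), |Z| = 386000 Ω, ∠Z = 68.2°

68.2°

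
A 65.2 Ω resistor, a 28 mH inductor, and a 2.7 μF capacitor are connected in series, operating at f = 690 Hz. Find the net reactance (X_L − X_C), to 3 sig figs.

ω = 2πf = 4335 rad/s
X_L = ωL = 121 Ω
X_C = 1/(ωC) = 85.4 Ω
X = 121 − 85.4 = 36.0 Ω

36.0 Ω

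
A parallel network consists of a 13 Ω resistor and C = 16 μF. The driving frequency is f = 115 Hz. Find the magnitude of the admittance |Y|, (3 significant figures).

ω = 2πf = 722.6 rad/s
X_C = 1/(ωC) = 86.5 Ω
Parallel: admittances add. Y = 1/R + jωC
Y = (0.0769 + j0.0116) S
|Y| = 0.0778 S → |Z| = 1/|Y| = 12.9 Ω, ∠Z = −∠Y = -8.55°

77.8 mS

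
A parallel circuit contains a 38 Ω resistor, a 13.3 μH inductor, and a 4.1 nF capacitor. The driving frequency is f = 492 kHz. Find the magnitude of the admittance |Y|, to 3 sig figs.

ω = 2πf = 3.091e+06 rad/s
X_L = ωL = 41.1 Ω
X_C = 1/(ωC) = 78.9 Ω
Parallel: admittances add. Y = 1/R + 1/(jωL) + jωC
Y = (0.0263 − j0.0116) S
|Y| = 0.0288 S → |Z| = 1/|Y| = 34.7 Ω, ∠Z = −∠Y = 23.9°

28.8 mS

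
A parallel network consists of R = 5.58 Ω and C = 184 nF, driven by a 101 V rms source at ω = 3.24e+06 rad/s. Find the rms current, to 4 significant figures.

62.87 A

X_C = 1/(ωC) = 1.677 Ω
Parallel: admittances add. Y = 1/R + jωC
Y = (0.1792 + j0.5962) S
|Y| = 0.6225 S → |Z| = 1/|Y| = 1.606 Ω, ∠Z = −∠Y = -73.27°
I = V/|Z| = 101/1.606 = 62.87 A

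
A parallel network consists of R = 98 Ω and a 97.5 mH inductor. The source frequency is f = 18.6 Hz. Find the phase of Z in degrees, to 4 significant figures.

83.37°

ω = 2πf = 116.9 rad/s
X_L = ωL = 11.39 Ω
Parallel: admittances add. Y = 1/R + 1/(jωL)
Y = (0.01020 − j0.08776) S
|Y| = 0.08835 S → |Z| = 1/|Y| = 11.32 Ω, ∠Z = −∠Y = 83.37°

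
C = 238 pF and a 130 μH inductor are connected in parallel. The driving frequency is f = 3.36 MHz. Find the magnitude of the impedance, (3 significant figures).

215 Ω

ω = 2πf = 2.111e+07 rad/s
X_L = ωL = 2740 Ω
X_C = 1/(ωC) = 199 Ω
Parallel: admittances add. Y = 1/(jωL) + jωC
Y = (0 + j0.00466) S
|Y| = 0.00466 S → |Z| = 1/|Y| = 215 Ω, ∠Z = −∠Y = -90.0°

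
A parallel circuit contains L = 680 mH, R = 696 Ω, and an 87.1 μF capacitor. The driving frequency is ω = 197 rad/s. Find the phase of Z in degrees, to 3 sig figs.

X_L = ωL = 134 Ω
X_C = 1/(ωC) = 58.3 Ω
Parallel: admittances add. Y = 1/R + 1/(jωL) + jωC
Y = (0.00144 + j0.00969) S
|Y| = 0.00980 S → |Z| = 1/|Y| = 102 Ω, ∠Z = −∠Y = -81.6°

-81.6°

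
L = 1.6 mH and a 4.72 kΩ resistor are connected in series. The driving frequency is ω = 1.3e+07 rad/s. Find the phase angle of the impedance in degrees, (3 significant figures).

X_L = ωL = 20800 Ω
Z = 4720 + j20800 Ω
|Z| = √(4720² + 20800²) = 21300 Ω
∠Z = arctan(20800/4720) = 77.2°

77.2°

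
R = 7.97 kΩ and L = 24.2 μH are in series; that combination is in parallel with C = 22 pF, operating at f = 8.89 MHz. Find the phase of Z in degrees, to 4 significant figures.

ω = 2πf = 5.586e+07 rad/s
X_L = ωL = 1352 Ω
X_C = 1/(ωC) = 813.8 Ω
Branch 1 (R+jX_L): Z₁ = 7970 + j1352 Ω, |Z₁| = 8084 Ω
Branch 2 (−jX_C): Z₂ = −j813.8 Ω
Parallel: Z = Z₁Z₂/(Z₁+Z₂), |Z| = 823.5 Ω, ∠Z = -84.24°

-84.24°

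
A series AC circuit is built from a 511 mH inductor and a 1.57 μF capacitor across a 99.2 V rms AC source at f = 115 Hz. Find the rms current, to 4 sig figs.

193.6 mA

ω = 2πf = 722.6 rad/s
X_L = ωL = 369.2 Ω
X_C = 1/(ωC) = 881.5 Ω
Net reactance X = X_L − X_C = -512.3 Ω
Z = − j512.3 Ω
|Z| = √(0² + 512.3²) = 512.3 Ω
I = V/|Z| = 99.2/512.3 = 193.6 mA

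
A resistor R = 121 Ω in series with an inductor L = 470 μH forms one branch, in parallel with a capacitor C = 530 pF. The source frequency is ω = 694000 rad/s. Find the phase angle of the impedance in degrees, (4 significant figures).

66.75°

X_L = ωL = 326.2 Ω
X_C = 1/(ωC) = 2719 Ω
Branch 1 (R+jX_L): Z₁ = 121.0 + j326.2 Ω, |Z₁| = 347.9 Ω
Branch 2 (−jX_C): Z₂ = −j2719 Ω
Parallel: Z = Z₁Z₂/(Z₁+Z₂), |Z| = 394.8 Ω, ∠Z = 66.75°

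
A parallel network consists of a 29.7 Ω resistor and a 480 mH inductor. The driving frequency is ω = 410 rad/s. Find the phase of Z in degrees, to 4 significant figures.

8.582°

X_L = ωL = 196.8 Ω
Parallel: admittances add. Y = 1/R + 1/(jωL)
Y = (0.03367 − j0.005081) S
|Y| = 0.03405 S → |Z| = 1/|Y| = 29.37 Ω, ∠Z = −∠Y = 8.582°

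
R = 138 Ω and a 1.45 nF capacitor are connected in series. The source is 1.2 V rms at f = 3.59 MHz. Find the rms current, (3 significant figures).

ω = 2πf = 2.256e+07 rad/s
X_C = 1/(ωC) = 30.6 Ω
Z = 138 − j30.6 Ω
|Z| = √(138² + 30.6²) = 141 Ω
I = V/|Z| = 1.2/141 = 8.49 mA

8.49 mA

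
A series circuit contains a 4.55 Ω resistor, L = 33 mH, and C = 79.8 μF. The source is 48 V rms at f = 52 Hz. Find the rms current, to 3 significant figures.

1.72 A

ω = 2πf = 326.7 rad/s
X_L = ωL = 10.8 Ω
X_C = 1/(ωC) = 38.4 Ω
Net reactance X = X_L − X_C = -27.6 Ω
Z = 4.55 − j27.6 Ω
|Z| = √(4.55² + 27.6²) = 27.9 Ω
I = V/|Z| = 48/27.9 = 1.72 A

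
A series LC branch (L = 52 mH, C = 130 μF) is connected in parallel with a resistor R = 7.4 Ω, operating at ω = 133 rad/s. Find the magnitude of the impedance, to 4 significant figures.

X_L = ωL = 6.916 Ω
X_C = 1/(ωC) = 57.84 Ω
Branch 1: Z₁ = R = 7.400 Ω
Branch 2 (series LC): Z₂ = j(X_L − X_C) = −j50.92 Ω
Parallel: Z = Z₁Z₂/(Z₁+Z₂), |Z| = 7.323 Ω, ∠Z = -8.269°

7.323 Ω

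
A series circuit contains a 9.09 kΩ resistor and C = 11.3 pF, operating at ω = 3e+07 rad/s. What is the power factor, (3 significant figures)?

0.951

X_C = 1/(ωC) = 2950 Ω
Z = 9090 − j2950 Ω
|Z| = √(9090² + 2950²) = 9560 Ω
∠Z = arctan(-2950/9090) = -18.0°
cos φ = cos(-18.0°) = 0.951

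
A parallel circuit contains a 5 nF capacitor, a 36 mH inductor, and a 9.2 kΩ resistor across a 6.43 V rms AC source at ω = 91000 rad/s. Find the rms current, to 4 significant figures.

X_L = ωL = 3276 Ω
X_C = 1/(ωC) = 2198 Ω
Parallel: admittances add. Y = 1/R + 1/(jωL) + jωC
Y = (0.0001087 + j0.0001497) S
|Y| = 0.0001850 S → |Z| = 1/|Y| = 5404 Ω, ∠Z = −∠Y = -54.03°
I = V/|Z| = 6.43/5404 = 1.190 mA

1.190 mA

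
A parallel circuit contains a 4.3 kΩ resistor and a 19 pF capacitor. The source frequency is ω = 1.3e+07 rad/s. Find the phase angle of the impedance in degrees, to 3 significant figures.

X_C = 1/(ωC) = 4050 Ω
Parallel: admittances add. Y = 1/R + jωC
Y = (0.000233 + j0.000247) S
|Y| = 0.000339 S → |Z| = 1/|Y| = 2950 Ω, ∠Z = −∠Y = -46.7°

-46.7°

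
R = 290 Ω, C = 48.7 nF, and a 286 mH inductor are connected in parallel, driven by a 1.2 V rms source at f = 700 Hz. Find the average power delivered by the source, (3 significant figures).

4.97 mW

ω = 2πf = 4398 rad/s
X_L = ωL = 1260 Ω
X_C = 1/(ωC) = 4670 Ω
Parallel: admittances add. Y = 1/R + 1/(jωL) + jωC
Y = (0.00345 − j0.000581) S
|Y| = 0.00350 S → |Z| = 1/|Y| = 286 Ω, ∠Z = −∠Y = 9.56°
I = V/|Z| = 4.20 mA
P = VI cos φ = 1.2 × 0.00420 × cos(9.56°) = 4.97 mW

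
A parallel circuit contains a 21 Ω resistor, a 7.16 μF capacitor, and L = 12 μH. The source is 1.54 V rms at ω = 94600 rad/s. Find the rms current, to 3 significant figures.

X_L = ωL = 1.14 Ω
X_C = 1/(ωC) = 1.48 Ω
Parallel: admittances add. Y = 1/R + 1/(jωL) + jωC
Y = (0.0476 − j0.204) S
|Y| = 0.209 S → |Z| = 1/|Y| = 4.78 Ω, ∠Z = −∠Y = 76.8°
I = V/|Z| = 1.54/4.78 = 322 mA

322 mA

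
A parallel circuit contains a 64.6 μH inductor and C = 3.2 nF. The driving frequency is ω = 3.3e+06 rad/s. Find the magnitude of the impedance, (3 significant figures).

X_L = ωL = 213 Ω
X_C = 1/(ωC) = 94.7 Ω
Parallel: admittances add. Y = 1/(jωL) + jωC
Y = (0 + j0.00587) S
|Y| = 0.00587 S → |Z| = 1/|Y| = 170 Ω, ∠Z = −∠Y = -90.0°

170 Ω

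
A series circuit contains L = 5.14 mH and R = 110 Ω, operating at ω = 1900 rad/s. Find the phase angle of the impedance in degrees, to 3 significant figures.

X_L = ωL = 9.77 Ω
Z = 110 + j9.77 Ω
|Z| = √(110² + 9.77²) = 110 Ω
∠Z = arctan(9.77/110) = 5.07°

5.07°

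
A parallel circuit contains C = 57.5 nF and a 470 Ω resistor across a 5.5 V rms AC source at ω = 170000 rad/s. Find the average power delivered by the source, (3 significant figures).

X_C = 1/(ωC) = 102 Ω
Parallel: admittances add. Y = 1/R + jωC
Y = (0.00213 + j0.00977) S
|Y| = 0.0100 S → |Z| = 1/|Y| = 100 Ω, ∠Z = −∠Y = -77.7°
I = V/|Z| = 55.0 mA
P = VI cos φ = 5.5 × 0.0550 × cos(-77.7°) = 64.4 mW

64.4 mW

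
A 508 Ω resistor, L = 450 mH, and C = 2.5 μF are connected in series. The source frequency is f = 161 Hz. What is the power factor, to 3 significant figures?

ω = 2πf = 1012 rad/s
X_L = ωL = 455 Ω
X_C = 1/(ωC) = 395 Ω
Net reactance X = X_L − X_C = 59.8 Ω
Z = 508 + j59.8 Ω
|Z| = √(508² + 59.8²) = 512 Ω
∠Z = arctan(59.8/508) = 6.71°
cos φ = cos(6.71°) = 0.993

0.993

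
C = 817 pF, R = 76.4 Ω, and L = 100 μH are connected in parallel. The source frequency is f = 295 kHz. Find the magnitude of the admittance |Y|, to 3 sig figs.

ω = 2πf = 1.854e+06 rad/s
X_L = ωL = 185 Ω
X_C = 1/(ωC) = 660 Ω
Parallel: admittances add. Y = 1/R + 1/(jωL) + jωC
Y = (0.0131 − j0.00388) S
|Y| = 0.0137 S → |Z| = 1/|Y| = 73.2 Ω, ∠Z = −∠Y = 16.5°

13.7 mS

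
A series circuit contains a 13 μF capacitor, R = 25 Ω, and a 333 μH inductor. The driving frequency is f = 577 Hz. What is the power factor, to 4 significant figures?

0.7807

ω = 2πf = 3625 rad/s
X_L = ωL = 1.207 Ω
X_C = 1/(ωC) = 21.22 Ω
Net reactance X = X_L − X_C = -20.01 Ω
Z = 25.00 − j20.01 Ω
|Z| = √(25.00² + 20.01²) = 32.02 Ω
∠Z = arctan(-20.01/25.00) = -38.67°
cos φ = cos(-38.67°) = 0.7807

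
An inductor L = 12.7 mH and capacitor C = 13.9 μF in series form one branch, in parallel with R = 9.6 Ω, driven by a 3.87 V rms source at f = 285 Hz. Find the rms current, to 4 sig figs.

ω = 2πf = 1791 rad/s
X_L = ωL = 22.74 Ω
X_C = 1/(ωC) = 40.18 Ω
Branch 1: Z₁ = R = 9.600 Ω
Branch 2 (series LC): Z₂ = j(X_L − X_C) = −j17.43 Ω
Parallel: Z = Z₁Z₂/(Z₁+Z₂), |Z| = 8.409 Ω, ∠Z = -28.84°
I = V/|Z| = 3.87/8.409 = 460.2 mA

460.2 mA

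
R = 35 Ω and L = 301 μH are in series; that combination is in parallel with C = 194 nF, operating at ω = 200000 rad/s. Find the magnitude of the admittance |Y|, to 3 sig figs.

27.4 mS

X_L = ωL = 60.2 Ω
X_C = 1/(ωC) = 25.8 Ω
Branch 1 (R+jX_L): Z₁ = 35.0 + j60.2 Ω, |Z₁| = 69.6 Ω
Branch 2 (−jX_C): Z₂ = −j25.8 Ω
Parallel: Z = Z₁Z₂/(Z₁+Z₂), |Z| = 36.6 Ω, ∠Z = -74.7°
|Y| = 1/|Z| = 27.4 mS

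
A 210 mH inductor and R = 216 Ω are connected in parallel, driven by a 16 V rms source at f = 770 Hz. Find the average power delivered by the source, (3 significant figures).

ω = 2πf = 4838 rad/s
X_L = ωL = 1020 Ω
Parallel: admittances add. Y = 1/R + 1/(jωL)
Y = (0.00463 − j0.000984) S
|Y| = 0.00473 S → |Z| = 1/|Y| = 211 Ω, ∠Z = −∠Y = 12.0°
I = V/|Z| = 75.7 mA
P = VI cos φ = 16 × 0.0757 × cos(12.0°) = 1.19 W

1.19 W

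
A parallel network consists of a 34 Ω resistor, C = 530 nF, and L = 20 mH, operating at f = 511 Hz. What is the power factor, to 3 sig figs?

0.904

ω = 2πf = 3211 rad/s
X_L = ωL = 64.2 Ω
X_C = 1/(ωC) = 588 Ω
Parallel: admittances add. Y = 1/R + 1/(jωL) + jωC
Y = (0.0294 − j0.0139) S
|Y| = 0.0325 S → |Z| = 1/|Y| = 30.8 Ω, ∠Z = −∠Y = 25.2°
cos φ = cos(25.2°) = 0.904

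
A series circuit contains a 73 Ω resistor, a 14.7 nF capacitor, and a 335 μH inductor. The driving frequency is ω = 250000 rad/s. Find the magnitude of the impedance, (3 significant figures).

X_L = ωL = 83.8 Ω
X_C = 1/(ωC) = 272 Ω
Net reactance X = X_L − X_C = -188 Ω
Z = 73.0 − j188 Ω
|Z| = √(73.0² + 188²) = 202 Ω

202 Ω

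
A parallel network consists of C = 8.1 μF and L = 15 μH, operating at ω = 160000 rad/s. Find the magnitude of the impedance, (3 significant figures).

X_L = ωL = 2.40 Ω
X_C = 1/(ωC) = 0.772 Ω
Parallel: admittances add. Y = 1/(jωL) + jωC
Y = (0 + j0.879) S
|Y| = 0.879 S → |Z| = 1/|Y| = 1.14 Ω, ∠Z = −∠Y = -90.0°

1.14 Ω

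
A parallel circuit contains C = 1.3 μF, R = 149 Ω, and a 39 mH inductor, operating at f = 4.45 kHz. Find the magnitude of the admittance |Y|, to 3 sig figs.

ω = 2πf = 27960 rad/s
X_L = ωL = 1090 Ω
X_C = 1/(ωC) = 27.5 Ω
Parallel: admittances add. Y = 1/R + 1/(jωL) + jωC
Y = (0.00671 + j0.0354) S
|Y| = 0.0361 S → |Z| = 1/|Y| = 27.7 Ω, ∠Z = −∠Y = -79.3°

36.1 mS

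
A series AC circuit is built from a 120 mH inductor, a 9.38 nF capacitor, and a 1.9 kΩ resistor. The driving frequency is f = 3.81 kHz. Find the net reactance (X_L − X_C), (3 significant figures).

ω = 2πf = 23940 rad/s
X_L = ωL = 2870 Ω
X_C = 1/(ωC) = 4450 Ω
X = 2870 − 4450 = -1580 Ω

-1580 Ω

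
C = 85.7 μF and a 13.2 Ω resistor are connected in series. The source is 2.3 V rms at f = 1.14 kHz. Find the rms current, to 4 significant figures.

172.9 mA

ω = 2πf = 7163 rad/s
X_C = 1/(ωC) = 1.629 Ω
Z = 13.20 − j1.629 Ω
|Z| = √(13.20² + 1.629²) = 13.30 Ω
I = V/|Z| = 2.3/13.30 = 172.9 mA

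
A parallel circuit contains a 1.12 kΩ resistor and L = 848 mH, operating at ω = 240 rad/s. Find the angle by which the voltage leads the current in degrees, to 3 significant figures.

X_L = ωL = 204 Ω
Parallel: admittances add. Y = 1/R + 1/(jωL)
Y = (0.000893 − j0.00491) S
|Y| = 0.00499 S → |Z| = 1/|Y| = 200 Ω, ∠Z = −∠Y = 79.7°

79.7°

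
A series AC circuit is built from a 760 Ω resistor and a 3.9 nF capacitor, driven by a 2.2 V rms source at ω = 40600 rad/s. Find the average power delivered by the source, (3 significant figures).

90.9 μW

X_C = 1/(ωC) = 6320 Ω
Z = 760 − j6320 Ω
|Z| = √(760² + 6320²) = 6360 Ω
∠Z = arctan(-6320/760) = -83.1°
I = V/|Z| = 346 μA
P = VI cos φ = 2.2 × 0.000346 × cos(-83.1°) = 90.9 μW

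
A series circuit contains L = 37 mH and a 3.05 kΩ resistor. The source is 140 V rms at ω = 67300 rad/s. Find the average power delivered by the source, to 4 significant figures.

X_L = ωL = 2490 Ω
Z = 3050 + j2490 Ω
|Z| = √(3050² + 2490²) = 3937 Ω
∠Z = arctan(2490/3050) = 39.23°
I = V/|Z| = 35.56 mA
P = VI cos φ = 140 × 0.03556 × cos(39.23°) = 3.856 W

3.856 W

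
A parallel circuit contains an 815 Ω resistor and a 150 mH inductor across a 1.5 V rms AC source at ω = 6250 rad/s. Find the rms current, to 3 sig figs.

X_L = ωL = 938 Ω
Parallel: admittances add. Y = 1/R + 1/(jωL)
Y = (0.00123 − j0.00107) S
|Y| = 0.00163 S → |Z| = 1/|Y| = 615 Ω, ∠Z = −∠Y = 41.0°
I = V/|Z| = 1.5/615 = 2.44 mA

2.44 mA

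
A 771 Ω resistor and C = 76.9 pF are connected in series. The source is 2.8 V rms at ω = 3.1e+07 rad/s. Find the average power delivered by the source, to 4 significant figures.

7.846 mW

X_C = 1/(ωC) = 419.5 Ω
Z = 771.0 − j419.5 Ω
|Z| = √(771.0² + 419.5²) = 877.7 Ω
∠Z = arctan(-419.5/771.0) = -28.55°
I = V/|Z| = 3.190 mA
P = VI cos φ = 2.8 × 0.003190 × cos(-28.55°) = 7.846 mW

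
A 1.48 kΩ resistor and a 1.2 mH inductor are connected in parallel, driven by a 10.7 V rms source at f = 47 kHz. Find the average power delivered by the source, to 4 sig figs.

77.36 mW

ω = 2πf = 295300 rad/s
X_L = ωL = 354.4 Ω
Parallel: admittances add. Y = 1/R + 1/(jωL)
Y = (0.0006757 − j0.002822) S
|Y| = 0.002902 S → |Z| = 1/|Y| = 344.6 Ω, ∠Z = −∠Y = 76.53°
I = V/|Z| = 31.05 mA
P = VI cos φ = 10.7 × 0.03105 × cos(76.53°) = 77.36 mW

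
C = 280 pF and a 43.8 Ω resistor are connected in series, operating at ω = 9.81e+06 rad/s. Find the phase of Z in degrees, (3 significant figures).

-83.1°

X_C = 1/(ωC) = 364 Ω
Z = 43.8 − j364 Ω
|Z| = √(43.8² + 364²) = 367 Ω
∠Z = arctan(-364/43.8) = -83.1°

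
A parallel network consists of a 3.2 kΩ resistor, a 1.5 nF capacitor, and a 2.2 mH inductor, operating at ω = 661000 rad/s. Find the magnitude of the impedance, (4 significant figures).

X_L = ωL = 1454 Ω
X_C = 1/(ωC) = 1009 Ω
Parallel: admittances add. Y = 1/R + 1/(jωL) + jωC
Y = (0.0003125 + j0.0003038) S
|Y| = 0.0004359 S → |Z| = 1/|Y| = 2294 Ω, ∠Z = −∠Y = -44.19°

2294 Ω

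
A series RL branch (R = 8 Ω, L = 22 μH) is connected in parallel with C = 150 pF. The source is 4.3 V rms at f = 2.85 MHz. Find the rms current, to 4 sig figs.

676.9 μA

ω = 2πf = 1.791e+07 rad/s
X_L = ωL = 394.0 Ω
X_C = 1/(ωC) = 372.3 Ω
Branch 1 (R+jX_L): Z₁ = 8.000 + j394.0 Ω, |Z₁| = 394.0 Ω
Branch 2 (−jX_C): Z₂ = −j372.3 Ω
Parallel: Z = Z₁Z₂/(Z₁+Z₂), |Z| = 6352 Ω, ∠Z = -70.89°
I = V/|Z| = 4.3/6352 = 676.9 μA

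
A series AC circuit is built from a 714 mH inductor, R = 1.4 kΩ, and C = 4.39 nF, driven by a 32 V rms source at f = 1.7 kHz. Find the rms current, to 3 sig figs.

ω = 2πf = 10680 rad/s
X_L = ωL = 7630 Ω
X_C = 1/(ωC) = 21300 Ω
Net reactance X = X_L − X_C = -13700 Ω
Z = 1400 − j13700 Ω
|Z| = √(1400² + 13700²) = 13800 Ω
I = V/|Z| = 32/13800 = 2.32 mA

2.32 mA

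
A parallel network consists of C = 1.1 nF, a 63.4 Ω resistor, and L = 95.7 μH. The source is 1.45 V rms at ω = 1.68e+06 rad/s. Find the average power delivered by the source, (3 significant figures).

33.2 mW

X_L = ωL = 161 Ω
X_C = 1/(ωC) = 541 Ω
Parallel: admittances add. Y = 1/R + 1/(jωL) + jωC
Y = (0.0158 − j0.00437) S
|Y| = 0.0164 S → |Z| = 1/|Y| = 61.1 Ω, ∠Z = −∠Y = 15.5°
I = V/|Z| = 23.7 mA
P = VI cos φ = 1.45 × 0.0237 × cos(15.5°) = 33.2 mW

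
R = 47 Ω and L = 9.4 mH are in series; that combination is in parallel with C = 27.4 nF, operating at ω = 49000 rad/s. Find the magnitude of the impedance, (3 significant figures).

1200 Ω

X_L = ωL = 461 Ω
X_C = 1/(ωC) = 745 Ω
Branch 1 (R+jX_L): Z₁ = 47.0 + j461 Ω, |Z₁| = 463 Ω
Branch 2 (−jX_C): Z₂ = −j745 Ω
Parallel: Z = Z₁Z₂/(Z₁+Z₂), |Z| = 1200 Ω, ∠Z = 74.8°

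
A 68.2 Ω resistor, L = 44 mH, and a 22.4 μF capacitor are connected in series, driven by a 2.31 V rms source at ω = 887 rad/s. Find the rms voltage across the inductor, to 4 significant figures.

1.304 V

X_L = ωL = 39.03 Ω
X_C = 1/(ωC) = 50.33 Ω
Net reactance X = X_L − X_C = -11.30 Ω
Z = 68.20 − j11.30 Ω
|Z| = √(68.20² + 11.30²) = 69.13 Ω
I = V/|Z| = 33.42 mA
V_L = I·|Z_L| = 0.03342 × 39.03 = 1.304 V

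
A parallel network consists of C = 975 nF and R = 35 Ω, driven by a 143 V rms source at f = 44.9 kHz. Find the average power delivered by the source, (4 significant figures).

584.3 W

ω = 2πf = 282100 rad/s
X_C = 1/(ωC) = 3.636 Ω
Parallel: admittances add. Y = 1/R + jωC
Y = (0.02857 + j0.2751) S
|Y| = 0.2765 S → |Z| = 1/|Y| = 3.616 Ω, ∠Z = −∠Y = -84.07°
I = V/|Z| = 39.55 A
P = VI cos φ = 143 × 39.55 × cos(-84.07°) = 584.3 W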